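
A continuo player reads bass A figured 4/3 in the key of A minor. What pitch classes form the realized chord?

A, C, D, F

The written figures 4/3 are shorthand for 6/4/3: the 6 is implied.
A third above A in this key is C.
A fourth above A in this key is D.
A sixth above A in this key is F.
Together with the bass A, this spells D minor seventh in second inversion.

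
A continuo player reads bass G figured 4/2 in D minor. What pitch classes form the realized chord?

The written figures 4/2 are shorthand for 6/4/2: the 6 is implied.
A second above G in this key is A.
A fourth above G in this key is C.
A sixth above G in this key is E.
Together with the bass G, this spells A minor seventh in third inversion.

G, A, C, E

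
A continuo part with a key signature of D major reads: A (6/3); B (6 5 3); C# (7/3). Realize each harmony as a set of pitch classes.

A, C#, F# | B, D, F#, G | C#, E, G, B

A (6/3): A, C#, F#.
B (6/5/3): B, D, F#, G.
C# (7/5/3): C#, E, G, B.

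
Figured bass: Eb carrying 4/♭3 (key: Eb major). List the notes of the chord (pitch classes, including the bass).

Eb, Gb, Ab, C

The written figures 4/♭3 are shorthand for 6/4/3: the 6 is implied.
A third above Eb in this key is G, lowered to Gb by the flat.
A fourth above Eb in this key is Ab.
A sixth above Eb in this key is C.
Together with the bass Eb, this spells Ab dominant seventh in second inversion.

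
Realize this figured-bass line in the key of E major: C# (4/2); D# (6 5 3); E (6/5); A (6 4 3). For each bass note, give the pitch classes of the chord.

C#, D#, F#, A | D#, F#, A, B | E, G#, B, C# | A, C#, D#, F#

C# (6/4/2): C#, D#, F#, A.
D# (6/5/3): D#, F#, A, B.
E (6/5/3): E, G#, B, C#.
A (6/4/3): A, C#, D#, F#.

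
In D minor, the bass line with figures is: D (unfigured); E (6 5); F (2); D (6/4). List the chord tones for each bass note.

D, F, A | E, G, Bb, C | F, G, Bb, D | D, G, Bb

D (5/3): D, F, A.
E (6/5/3): E, G, Bb, C.
F (6/4/2): F, G, Bb, D.
D (6/4): D, G, Bb.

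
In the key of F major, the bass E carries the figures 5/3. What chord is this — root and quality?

E diminished

The figures 5/3 indicate a triad in root position.
In root position the bass is the root, so the root is E.
The chord tones are E, G, Bb, giving E diminished.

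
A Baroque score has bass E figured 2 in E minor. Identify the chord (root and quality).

The figures 2 indicate a seventh chord in third inversion.
In third inversion the root lies a second above the bass: a second above E in E minor is F#.
The chord tones are E, F#, A, C, giving F# half-diminished seventh.

F# half-diminished seventh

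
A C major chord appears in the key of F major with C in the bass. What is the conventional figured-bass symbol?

no figures

C is the root of C major, so the chord is in root position.
A triad in root position is figured 5/3, conventionally abbreviated (no figures — root-position triad).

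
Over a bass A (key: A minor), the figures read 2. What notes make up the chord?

The written figures 2 are shorthand for 6/4/2: the 6/4 are implied.
A second above A in this key is B.
A fourth above A in this key is D.
A sixth above A in this key is F.
Together with the bass A, this spells B half-diminished seventh in third inversion.

A, B, D, F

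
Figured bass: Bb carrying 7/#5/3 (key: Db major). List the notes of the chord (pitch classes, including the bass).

Bb, Db, F#, Ab

A third above Bb in this key is Db.
A fifth above Bb in this key is F, raised to F# by the sharp.
A seventh above Bb in this key is Ab.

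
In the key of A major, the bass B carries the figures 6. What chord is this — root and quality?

G# diminished

The figures 6 indicate a triad in first inversion.
In first inversion the root lies a sixth above the bass: a sixth above B in A major is G#.
The chord tones are B, D, G#, giving G# diminished.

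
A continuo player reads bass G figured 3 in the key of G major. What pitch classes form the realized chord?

The written figures 3 are shorthand for 5/3: the 5 is implied.
A third above G in this key is B.
A fifth above G in this key is D.
Together with the bass G, this spells G major in root position.

G, B, D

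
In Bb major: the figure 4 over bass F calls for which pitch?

Bb

Counting 3 letter steps above F lands on B; in Bb major, that letter is Bb.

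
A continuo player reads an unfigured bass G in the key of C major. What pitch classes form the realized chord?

An unfigured bass implies 5/3.
A third above G in this key is B.
A fifth above G in this key is D.
Together with the bass G, this spells G major in root position.

G, B, D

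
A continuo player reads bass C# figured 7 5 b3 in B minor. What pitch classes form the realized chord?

C#, Eb, G, B

A third above C# in this key is E, lowered to Eb by the flat.
A fifth above C# in this key is G.
A seventh above C# in this key is B.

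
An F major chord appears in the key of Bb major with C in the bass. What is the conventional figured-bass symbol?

C is the fifth of F major, so the chord is in second inversion.
A triad in second inversion is figured 6/4, conventionally abbreviated 6/4.

6/4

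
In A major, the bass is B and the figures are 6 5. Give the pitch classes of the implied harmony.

The written figures 6 5 are shorthand for 6/5/3: the 3 is implied.
A third above B in this key is D.
A fifth above B in this key is F#.
A sixth above B in this key is G#.
Together with the bass B, this spells G# half-diminished seventh in first inversion.

B, D, F#, G#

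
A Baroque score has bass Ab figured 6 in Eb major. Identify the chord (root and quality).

The figures 6 indicate a triad in first inversion.
In first inversion the root lies a sixth above the bass: a sixth above Ab in Eb major is F.
The chord tones are Ab, C, F, giving F minor.

F minor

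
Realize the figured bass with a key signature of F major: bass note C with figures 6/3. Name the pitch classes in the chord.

C, E, A

A third above C in this key is E.
A sixth above C in this key is A.
Together with the bass C, this spells A minor in first inversion.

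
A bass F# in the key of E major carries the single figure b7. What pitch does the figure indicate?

Counting 6 letter steps above F# lands on E; in E major, that letter is E.
The b7 figure lowers it a semitone, giving Eb.

Eb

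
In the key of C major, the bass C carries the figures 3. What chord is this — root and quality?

The figures 3 indicate a triad in root position.
In root position the bass is the root, so the root is C.
The chord tones are C, E, G, giving C major.

C major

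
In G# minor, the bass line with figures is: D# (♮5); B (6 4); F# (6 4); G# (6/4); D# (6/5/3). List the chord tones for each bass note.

D# (♮5/3): D#, F#, A.
B (6/4): B, E, G#.
F# (6/4): F#, B, D#.
G# (6/4): G#, C#, E.
D# (6/5/3): D#, F#, A#, B.

D#, F#, A | B, E, G# | F#, B, D# | G#, C#, E | D#, F#, A#, B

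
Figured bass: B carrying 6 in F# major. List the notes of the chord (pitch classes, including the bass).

The written figures 6 are shorthand for 6/3: the 3 is implied.
A third above B in this key is D#.
A sixth above B in this key is G#.
Together with the bass B, this spells G# minor in first inversion.

B, D#, G#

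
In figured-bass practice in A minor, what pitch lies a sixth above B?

G

Counting 5 letter steps above B lands on G; in A minor, that letter is G.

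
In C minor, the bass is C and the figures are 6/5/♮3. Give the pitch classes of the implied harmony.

C, E, G, Ab

A third above C in this key is Eb, made natural (E) by the ♮ figure.
A fifth above C in this key is G.
A sixth above C in this key is Ab.
Together with the bass C, this spells Ab augmented major seventh in first inversion.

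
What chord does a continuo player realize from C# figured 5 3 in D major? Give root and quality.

The figures 5 3 indicate a triad in root position.
In root position the bass is the root, so the root is C#.
The chord tones are C#, E, G, giving C# diminished.

C# diminished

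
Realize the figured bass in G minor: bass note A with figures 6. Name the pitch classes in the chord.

The written figures 6 are shorthand for 6/3: the 3 is implied.
A third above A in this key is C.
A sixth above A in this key is F.
Together with the bass A, this spells F major in first inversion.

A, C, F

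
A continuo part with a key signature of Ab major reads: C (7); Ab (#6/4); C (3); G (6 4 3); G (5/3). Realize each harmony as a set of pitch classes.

C, Eb, G, Bb | Ab, Db, F# | C, Eb, G | G, Bb, C, Eb | G, Bb, Db

C (7/5/3): C, Eb, G, Bb.
Ab (#6/4): Ab, Db, F#.
C (5/3): C, Eb, G.
G (6/4/3): G, Bb, C, Eb.
G (5/3): G, Bb, Db.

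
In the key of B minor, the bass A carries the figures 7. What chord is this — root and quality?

The figures 7 indicate a seventh chord in root position.
In root position the bass is the root, so the root is A.
The chord tones are A, C#, E, G, giving A dominant seventh.

A dominant seventh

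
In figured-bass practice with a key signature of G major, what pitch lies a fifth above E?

Counting 4 letter steps above E lands on B; in G major, that letter is B.

B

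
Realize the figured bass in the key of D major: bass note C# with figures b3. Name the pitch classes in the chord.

C#, Eb, G

The written figures b3 are shorthand for 5/3: the 5 is implied.
A third above C# in this key is E, lowered to Eb by the flat.
A fifth above C# in this key is G.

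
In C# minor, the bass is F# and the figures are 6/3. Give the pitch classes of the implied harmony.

F#, A, D#

A third above F# in this key is A.
A sixth above F# in this key is D#.
Together with the bass F#, this spells D# diminished in first inversion.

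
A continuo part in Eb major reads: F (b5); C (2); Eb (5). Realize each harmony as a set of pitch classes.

F (b5/3): F, Ab, Cb.
C (6/4/2): C, D, F, Ab.
Eb (5/3): Eb, G, Bb.

F, Ab, Cb | C, D, F, Ab | Eb, G, Bb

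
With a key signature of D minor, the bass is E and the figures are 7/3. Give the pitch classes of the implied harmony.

The written figures 7/3 are shorthand for 7/5/3: the 5 is implied.
A third above E in this key is G.
A fifth above E in this key is Bb.
A seventh above E in this key is D.
Together with the bass E, this spells E half-diminished seventh in root position.

E, G, Bb, D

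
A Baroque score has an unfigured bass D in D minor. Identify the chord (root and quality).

An unfigured bass indicates a triad in root position.
In root position the bass is the root, so the root is D.
The chord tones are D, F, A, giving D minor.

D minor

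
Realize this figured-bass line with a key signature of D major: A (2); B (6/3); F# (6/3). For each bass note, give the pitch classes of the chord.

A, B, D, F# | B, D, G | F#, A, D

A (6/4/2): A, B, D, F#.
B (6/3): B, D, G.
F# (6/3): F#, A, D.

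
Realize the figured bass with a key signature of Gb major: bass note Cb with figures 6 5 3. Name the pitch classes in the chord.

A third above Cb in this key is Eb.
A fifth above Cb in this key is Gb.
A sixth above Cb in this key is Ab.
Together with the bass Cb, this spells Ab minor seventh in first inversion.

Cb, Eb, Gb, Ab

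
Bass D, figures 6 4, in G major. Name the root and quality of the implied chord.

The figures 6 4 indicate a triad in second inversion.
In second inversion the root lies a fourth above the bass: a fourth above D in G major is G.
The chord tones are D, G, B, giving G major.

G major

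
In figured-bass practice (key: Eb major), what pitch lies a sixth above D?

Bb

Counting 5 letter steps above D lands on B; in Eb major, that letter is Bb.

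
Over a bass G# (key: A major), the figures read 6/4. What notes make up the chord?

A fourth above G# in this key is C#.
A sixth above G# in this key is E.
Together with the bass G#, this spells C# minor in second inversion.

G#, C#, E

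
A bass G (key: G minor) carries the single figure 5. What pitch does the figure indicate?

D

Counting 4 letter steps above G lands on D; in G minor, that letter is D.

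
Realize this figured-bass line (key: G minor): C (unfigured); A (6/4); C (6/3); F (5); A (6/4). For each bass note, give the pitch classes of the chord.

C (5/3): C, Eb, G.
A (6/4): A, D, F.
C (6/3): C, Eb, A.
F (5/3): F, A, C.
A (6/4): A, D, F.

C, Eb, G | A, D, F | C, Eb, A | F, A, C | A, D, F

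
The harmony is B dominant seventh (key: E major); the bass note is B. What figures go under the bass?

B is the root of B dominant seventh, so the chord is in root position.
A seventh chord in root position is figured 7/5/3, conventionally abbreviated 7.

7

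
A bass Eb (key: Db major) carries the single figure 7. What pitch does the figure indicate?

Db

Counting 6 letter steps above Eb lands on D; in Db major, that letter is Db.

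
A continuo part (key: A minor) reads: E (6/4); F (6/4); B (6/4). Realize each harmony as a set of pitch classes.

E (6/4): E, A, C.
F (6/4): F, B, D.
B (6/4): B, E, G.

E, A, C | F, B, D | B, E, G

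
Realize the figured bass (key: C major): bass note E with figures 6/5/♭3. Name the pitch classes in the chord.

E, Gb, B, C

A third above E in this key is G, lowered to Gb by the flat.
A fifth above E in this key is B.
A sixth above E in this key is C.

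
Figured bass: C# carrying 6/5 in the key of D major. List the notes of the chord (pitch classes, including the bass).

C#, E, G, A

The written figures 6/5 are shorthand for 6/5/3: the 3 is implied.
A third above C# in this key is E.
A fifth above C# in this key is G.
A sixth above C# in this key is A.
Together with the bass C#, this spells A dominant seventh in first inversion.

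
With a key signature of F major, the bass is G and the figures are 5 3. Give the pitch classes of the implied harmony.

A third above G in this key is Bb.
A fifth above G in this key is D.
Together with the bass G, this spells G minor in root position.

G, Bb, D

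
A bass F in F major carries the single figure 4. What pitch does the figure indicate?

Bb

Counting 3 letter steps above F lands on B; in F major, that letter is Bb.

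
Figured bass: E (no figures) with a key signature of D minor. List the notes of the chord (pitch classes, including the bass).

An unfigured bass implies 5/3.
A third above E in this key is G.
A fifth above E in this key is Bb.
Together with the bass E, this spells E diminished in root position.

E, G, Bb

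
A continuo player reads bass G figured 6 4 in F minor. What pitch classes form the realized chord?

A fourth above G in this key is C.
A sixth above G in this key is Eb.
Together with the bass G, this spells C minor in second inversion.

G, C, Eb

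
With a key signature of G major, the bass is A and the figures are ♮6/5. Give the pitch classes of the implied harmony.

The written figures ♮6/5 are shorthand for 6/5/3: the 3 is implied.
A third above A in this key is C.
A fifth above A in this key is E.
A sixth above A in this key is F#, made natural (F) by the ♮ figure.
Together with the bass A, this spells F major seventh in first inversion.

A, C, E, F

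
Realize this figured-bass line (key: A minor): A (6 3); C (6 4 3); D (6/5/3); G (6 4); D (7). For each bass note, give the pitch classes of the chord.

A, C, F | C, E, F, A | D, F, A, B | G, C, E | D, F, A, C

A (6/3): A, C, F.
C (6/4/3): C, E, F, A.
D (6/5/3): D, F, A, B.
G (6/4): G, C, E.
D (7/5/3): D, F, A, C.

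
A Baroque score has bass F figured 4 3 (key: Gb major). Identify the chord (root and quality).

The figures 4 3 indicate a seventh chord in second inversion.
In second inversion the root lies a fourth above the bass: a fourth above F in Gb major is Bb.
The chord tones are F, Ab, Bb, Db, giving Bb minor seventh.

Bb minor seventh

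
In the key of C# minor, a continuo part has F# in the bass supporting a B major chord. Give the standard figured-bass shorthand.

F# is the fifth of B major, so the chord is in second inversion.
A triad in second inversion is figured 6/4, conventionally abbreviated 6/4.

6/4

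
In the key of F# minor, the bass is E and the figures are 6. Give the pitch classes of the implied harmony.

The written figures 6 are shorthand for 6/3: the 3 is implied.
A third above E in this key is G#.
A sixth above E in this key is C#.
Together with the bass E, this spells C# minor in first inversion.

E, G#, C#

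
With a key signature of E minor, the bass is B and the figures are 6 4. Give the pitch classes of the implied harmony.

A fourth above B in this key is E.
A sixth above B in this key is G.
Together with the bass B, this spells E minor in second inversion.

B, E, G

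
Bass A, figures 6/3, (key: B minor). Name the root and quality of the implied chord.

The figures 6/3 indicate a triad in first inversion.
In first inversion the root lies a sixth above the bass: a sixth above A in B minor is F#.
The chord tones are A, C#, F#, giving F# minor.

F# minor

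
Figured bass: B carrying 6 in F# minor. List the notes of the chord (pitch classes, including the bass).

B, D, G#

The written figures 6 are shorthand for 6/3: the 3 is implied.
A third above B in this key is D.
A sixth above B in this key is G#.
Together with the bass B, this spells G# diminished in first inversion.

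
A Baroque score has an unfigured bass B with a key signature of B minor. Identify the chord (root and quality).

An unfigured bass indicates a triad in root position.
In root position the bass is the root, so the root is B.
The chord tones are B, D, F#, giving B minor.

B minor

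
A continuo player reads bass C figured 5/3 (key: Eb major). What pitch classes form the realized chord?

C, Eb, G

A third above C in this key is Eb.
A fifth above C in this key is G.
Together with the bass C, this spells C minor in root position.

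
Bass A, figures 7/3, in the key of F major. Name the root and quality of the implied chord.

A minor seventh

The figures 7/3 indicate a seventh chord in root position.
In root position the bass is the root, so the root is A.
The chord tones are A, C, E, G, giving A minor seventh.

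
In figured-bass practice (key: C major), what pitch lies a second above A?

B

Counting 1 letter step above A lands on B; in C major, that letter is B.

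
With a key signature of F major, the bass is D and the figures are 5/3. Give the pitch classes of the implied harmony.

D, F, A

A third above D in this key is F.
A fifth above D in this key is A.
Together with the bass D, this spells D minor in root position.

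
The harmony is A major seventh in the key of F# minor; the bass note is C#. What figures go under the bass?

6/5

C# is the third of A major seventh, so the chord is in first inversion.
A seventh chord in first inversion is figured 6/5/3, conventionally abbreviated 6/5.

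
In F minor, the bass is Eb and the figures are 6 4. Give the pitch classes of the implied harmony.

A fourth above Eb in this key is Ab.
A sixth above Eb in this key is C.
Together with the bass Eb, this spells Ab major in second inversion.

Eb, Ab, C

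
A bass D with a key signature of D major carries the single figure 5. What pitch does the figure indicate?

A

Counting 4 letter steps above D lands on A; in D major, that letter is A.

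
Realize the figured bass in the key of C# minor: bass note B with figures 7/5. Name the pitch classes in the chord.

The written figures 7/5 are shorthand for 7/5/3: the 3 is implied.
A third above B in this key is D#.
A fifth above B in this key is F#.
A seventh above B in this key is A.
Together with the bass B, this spells B dominant seventh in root position.

B, D#, F#, A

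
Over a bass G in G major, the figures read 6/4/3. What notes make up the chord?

G, B, C, E

A third above G in this key is B.
A fourth above G in this key is C.
A sixth above G in this key is E.
Together with the bass G, this spells C major seventh in second inversion.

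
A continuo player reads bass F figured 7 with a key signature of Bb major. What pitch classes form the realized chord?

The written figures 7 are shorthand for 7/5/3: the 5/3 are implied.
A third above F in this key is A.
A fifth above F in this key is C.
A seventh above F in this key is Eb.
Together with the bass F, this spells F dominant seventh in root position.

F, A, C, Eb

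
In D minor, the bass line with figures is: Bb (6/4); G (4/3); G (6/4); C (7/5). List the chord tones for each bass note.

Bb (6/4): Bb, E, G.
G (6/4/3): G, Bb, C, E.
G (6/4): G, C, E.
C (7/5/3): C, E, G, Bb.

Bb, E, G | G, Bb, C, E | G, C, E | C, E, G, Bb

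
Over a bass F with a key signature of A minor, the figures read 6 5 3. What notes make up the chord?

A third above F in this key is A.
A fifth above F in this key is C.
A sixth above F in this key is D.
Together with the bass F, this spells D minor seventh in first inversion.

F, A, C, D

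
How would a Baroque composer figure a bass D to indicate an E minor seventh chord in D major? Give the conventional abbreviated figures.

4/2

D is the seventh of E minor seventh, so the chord is in third inversion.
A seventh chord in third inversion is figured 6/4/2, conventionally abbreviated 4/2.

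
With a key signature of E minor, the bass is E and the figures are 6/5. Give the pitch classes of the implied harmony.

E, G, B, C

The written figures 6/5 are shorthand for 6/5/3: the 3 is implied.
A third above E in this key is G.
A fifth above E in this key is B.
A sixth above E in this key is C.
Together with the bass E, this spells C major seventh in first inversion.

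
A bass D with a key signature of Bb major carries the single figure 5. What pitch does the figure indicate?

Counting 4 letter steps above D lands on A; in Bb major, that letter is A.

A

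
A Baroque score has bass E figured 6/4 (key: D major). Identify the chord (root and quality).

A major

The figures 6/4 indicate a triad in second inversion.
In second inversion the root lies a fourth above the bass: a fourth above E in D major is A.
The chord tones are E, A, C#, giving A major.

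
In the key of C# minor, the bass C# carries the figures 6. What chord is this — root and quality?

The figures 6 indicate a triad in first inversion.
In first inversion the root lies a sixth above the bass: a sixth above C# in C# minor is A.
The chord tones are C#, E, A, giving A major.

A major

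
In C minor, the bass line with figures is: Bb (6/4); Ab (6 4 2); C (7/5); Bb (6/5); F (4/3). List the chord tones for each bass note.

Bb (6/4): Bb, Eb, G.
Ab (6/4/2): Ab, Bb, D, F.
C (7/5/3): C, Eb, G, Bb.
Bb (6/5/3): Bb, D, F, G.
F (6/4/3): F, Ab, Bb, D.

Bb, Eb, G | Ab, Bb, D, F | C, Eb, G, Bb | Bb, D, F, G | F, Ab, Bb, D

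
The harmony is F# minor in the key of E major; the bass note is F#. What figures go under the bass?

no figures

F# is the root of F# minor, so the chord is in root position.
A triad in root position is figured 5/3, conventionally abbreviated (no figures — root-position triad).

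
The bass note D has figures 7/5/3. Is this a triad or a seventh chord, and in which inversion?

Intervals of 7/5/3 above the bass form a seventh chord; the bass is the root, so this is root position.

seventh chord, root position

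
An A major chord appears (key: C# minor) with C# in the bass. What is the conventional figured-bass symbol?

C# is the third of A major, so the chord is in first inversion.
A triad in first inversion is figured 6/3, conventionally abbreviated 6.

6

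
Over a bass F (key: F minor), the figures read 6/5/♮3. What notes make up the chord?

A third above F in this key is Ab, made natural (A) by the ♮ figure.
A fifth above F in this key is C.
A sixth above F in this key is Db.
Together with the bass F, this spells Db augmented major seventh in first inversion.

F, A, C, Db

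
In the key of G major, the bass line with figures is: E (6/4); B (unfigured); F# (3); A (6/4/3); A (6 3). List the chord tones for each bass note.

E, A, C | B, D, F# | F#, A, C | A, C, D, F# | A, C, F#

E (6/4): E, A, C.
B (5/3): B, D, F#.
F# (5/3): F#, A, C.
A (6/4/3): A, C, D, F#.
A (6/3): A, C, F#.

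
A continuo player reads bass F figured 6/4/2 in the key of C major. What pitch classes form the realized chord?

F, G, B, D

A second above F in this key is G.
A fourth above F in this key is B.
A sixth above F in this key is D.
Together with the bass F, this spells G dominant seventh in third inversion.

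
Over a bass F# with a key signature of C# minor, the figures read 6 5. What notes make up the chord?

F#, A, C#, D#

The written figures 6 5 are shorthand for 6/5/3: the 3 is implied.
A third above F# in this key is A.
A fifth above F# in this key is C#.
A sixth above F# in this key is D#.
Together with the bass F#, this spells D# half-diminished seventh in first inversion.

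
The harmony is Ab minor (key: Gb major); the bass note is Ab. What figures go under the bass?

Ab is the root of Ab minor, so the chord is in root position.
A triad in root position is figured 5/3, conventionally abbreviated (no figures — root-position triad).

no figures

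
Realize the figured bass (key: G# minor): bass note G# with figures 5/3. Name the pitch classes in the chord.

G#, B, D#

A third above G# in this key is B.
A fifth above G# in this key is D#.
Together with the bass G#, this spells G# minor in root position.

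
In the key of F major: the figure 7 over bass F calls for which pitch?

E

Counting 6 letter steps above F lands on E; in F major, that letter is E.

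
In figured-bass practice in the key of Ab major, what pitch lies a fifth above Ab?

Counting 4 letter steps above Ab lands on E; in Ab major, that letter is Eb.

Eb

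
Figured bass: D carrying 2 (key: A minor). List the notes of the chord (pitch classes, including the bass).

The written figures 2 are shorthand for 6/4/2: the 6/4 are implied.
A second above D in this key is E.
A fourth above D in this key is G.
A sixth above D in this key is B.
Together with the bass D, this spells E minor seventh in third inversion.

D, E, G, B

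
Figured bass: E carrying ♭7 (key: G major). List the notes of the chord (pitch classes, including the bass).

E, G, B, Db

The written figures ♭7 are shorthand for 7/5/3: the 5/3 are implied.
A third above E in this key is G.
A fifth above E in this key is B.
A seventh above E in this key is D, lowered to Db by the flat.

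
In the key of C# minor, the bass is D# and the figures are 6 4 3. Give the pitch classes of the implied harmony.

A third above D# in this key is F#.
A fourth above D# in this key is G#.
A sixth above D# in this key is B.
Together with the bass D#, this spells G# minor seventh in second inversion.

D#, F#, G#, B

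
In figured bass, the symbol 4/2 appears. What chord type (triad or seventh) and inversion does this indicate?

seventh chord, third inversion

4/2 is shorthand for 6/4/2.
Intervals of 6/4/2 above the bass form a seventh chord; the bass is the seventh, so this is third inversion.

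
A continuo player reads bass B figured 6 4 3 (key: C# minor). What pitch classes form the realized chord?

A third above B in this key is D#.
A fourth above B in this key is E.
A sixth above B in this key is G#.
Together with the bass B, this spells E major seventh in second inversion.

B, D#, E, G#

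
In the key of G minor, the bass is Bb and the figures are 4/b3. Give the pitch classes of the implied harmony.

The written figures 4/b3 are shorthand for 6/4/3: the 6 is implied.
A third above Bb in this key is D, lowered to Db by the flat.
A fourth above Bb in this key is Eb.
A sixth above Bb in this key is G.
Together with the bass Bb, this spells Eb dominant seventh in second inversion.

Bb, Db, Eb, G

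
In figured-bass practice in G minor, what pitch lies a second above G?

Counting 1 letter step above G lands on A; in G minor, that letter is A.

A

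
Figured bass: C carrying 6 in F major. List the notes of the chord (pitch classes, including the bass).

C, E, A

The written figures 6 are shorthand for 6/3: the 3 is implied.
A third above C in this key is E.
A sixth above C in this key is A.
Together with the bass C, this spells A minor in first inversion.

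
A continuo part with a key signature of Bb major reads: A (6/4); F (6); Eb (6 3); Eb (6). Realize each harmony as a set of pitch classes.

A (6/4): A, D, F.
F (6/3): F, A, D.
Eb (6/3): Eb, G, C.
Eb (6/3): Eb, G, C.

A, D, F | F, A, D | Eb, G, C | Eb, G, C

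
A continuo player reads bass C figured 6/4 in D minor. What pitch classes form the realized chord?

A fourth above C in this key is F.
A sixth above C in this key is A.
Together with the bass C, this spells F major in second inversion.

C, F, A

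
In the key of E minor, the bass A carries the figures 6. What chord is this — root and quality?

F# diminished

The figures 6 indicate a triad in first inversion.
In first inversion the root lies a sixth above the bass: a sixth above A in E minor is F#.
The chord tones are A, C, F#, giving F# diminished.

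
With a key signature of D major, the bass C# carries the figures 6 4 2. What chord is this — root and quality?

D major seventh

The figures 6 4 2 indicate a seventh chord in third inversion.
In third inversion the root lies a second above the bass: a second above C# in D major is D.
The chord tones are C#, D, F#, A, giving D major seventh.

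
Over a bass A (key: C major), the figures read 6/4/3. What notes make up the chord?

A third above A in this key is C.
A fourth above A in this key is D.
A sixth above A in this key is F.
Together with the bass A, this spells D minor seventh in second inversion.

A, C, D, F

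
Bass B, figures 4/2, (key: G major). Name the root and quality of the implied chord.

C major seventh

The figures 4/2 indicate a seventh chord in third inversion.
In third inversion the root lies a second above the bass: a second above B in G major is C.
The chord tones are B, C, E, G, giving C major seventh.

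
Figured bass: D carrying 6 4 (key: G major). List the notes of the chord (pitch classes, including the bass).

A fourth above D in this key is G.
A sixth above D in this key is B.
Together with the bass D, this spells G major in second inversion.

D, G, B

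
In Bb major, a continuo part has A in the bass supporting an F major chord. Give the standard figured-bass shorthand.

6

A is the third of F major, so the chord is in first inversion.
A triad in first inversion is figured 6/3, conventionally abbreviated 6.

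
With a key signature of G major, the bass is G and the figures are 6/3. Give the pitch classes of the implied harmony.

A third above G in this key is B.
A sixth above G in this key is E.
Together with the bass G, this spells E minor in first inversion.

G, B, E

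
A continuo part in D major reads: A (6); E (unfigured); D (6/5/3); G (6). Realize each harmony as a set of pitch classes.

A (6/3): A, C#, F#.
E (5/3): E, G, B.
D (6/5/3): D, F#, A, B.
G (6/3): G, B, E.

A, C#, F# | E, G, B | D, F#, A, B | G, B, E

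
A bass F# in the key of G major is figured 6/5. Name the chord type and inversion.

seventh chord, first inversion

6/5 is shorthand for 6/5/3.
Intervals of 6/5/3 above the bass form a seventh chord; the bass is the third, so this is first inversion.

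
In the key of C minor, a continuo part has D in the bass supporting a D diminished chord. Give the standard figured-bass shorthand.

no figures

D is the root of D diminished, so the chord is in root position.
A triad in root position is figured 5/3, conventionally abbreviated (no figures — root-position triad).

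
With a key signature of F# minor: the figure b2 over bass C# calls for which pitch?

Counting 1 letter step above C# lands on D; in F# minor, that letter is D.
The b2 figure lowers it a semitone, giving Db.

Db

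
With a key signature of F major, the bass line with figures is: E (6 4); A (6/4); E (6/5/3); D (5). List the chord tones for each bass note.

E, A, C | A, D, F | E, G, Bb, C | D, F, A

E (6/4): E, A, C.
A (6/4): A, D, F.
E (6/5/3): E, G, Bb, C.
D (5/3): D, F, A.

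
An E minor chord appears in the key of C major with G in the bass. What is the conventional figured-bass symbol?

G is the third of E minor, so the chord is in first inversion.
A triad in first inversion is figured 6/3, conventionally abbreviated 6.

6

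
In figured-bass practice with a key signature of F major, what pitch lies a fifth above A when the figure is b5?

Counting 4 letter steps above A lands on E; in F major, that letter is E.
The b5 figure lowers it a semitone, giving Eb.

Eb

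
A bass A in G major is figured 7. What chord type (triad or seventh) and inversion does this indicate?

7 is shorthand for 7/5/3.
Intervals of 7/5/3 above the bass form a seventh chord; the bass is the root, so this is root position.

seventh chord, root position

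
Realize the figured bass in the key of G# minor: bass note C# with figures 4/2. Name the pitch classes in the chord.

The written figures 4/2 are shorthand for 6/4/2: the 6 is implied.
A second above C# in this key is D#.
A fourth above C# in this key is F#.
A sixth above C# in this key is A#.
Together with the bass C#, this spells D# minor seventh in third inversion.

C#, D#, F#, A#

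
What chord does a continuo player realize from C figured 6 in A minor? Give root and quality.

The figures 6 indicate a triad in first inversion.
In first inversion the root lies a sixth above the bass: a sixth above C in A minor is A.
The chord tones are C, E, A, giving A minor.

A minor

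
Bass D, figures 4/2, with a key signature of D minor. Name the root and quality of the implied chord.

E half-diminished seventh

The figures 4/2 indicate a seventh chord in third inversion.
In third inversion the root lies a second above the bass: a second above D in D minor is E.
The chord tones are D, E, G, Bb, giving E half-diminished seventh.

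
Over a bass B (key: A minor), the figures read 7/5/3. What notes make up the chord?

A third above B in this key is D.
A fifth above B in this key is F.
A seventh above B in this key is A.
Together with the bass B, this spells B half-diminished seventh in root position.

B, D, F, A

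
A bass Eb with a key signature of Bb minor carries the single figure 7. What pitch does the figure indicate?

Db

Counting 6 letter steps above Eb lands on D; in Bb minor, that letter is Db.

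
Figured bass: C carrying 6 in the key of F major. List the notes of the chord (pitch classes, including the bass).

The written figures 6 are shorthand for 6/3: the 3 is implied.
A third above C in this key is E.
A sixth above C in this key is A.
Together with the bass C, this spells A minor in first inversion.

C, E, A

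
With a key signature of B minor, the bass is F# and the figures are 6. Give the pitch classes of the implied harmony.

The written figures 6 are shorthand for 6/3: the 3 is implied.
A third above F# in this key is A.
A sixth above F# in this key is D.
Together with the bass F#, this spells D major in first inversion.

F#, A, D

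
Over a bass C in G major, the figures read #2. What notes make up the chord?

C, D#, F#, A

The written figures #2 are shorthand for 6/4/2: the 6/4 are implied.
A second above C in this key is D, raised to D# by the sharp.
A fourth above C in this key is F#.
A sixth above C in this key is A.
Together with the bass C, this spells D# diminished seventh in third inversion.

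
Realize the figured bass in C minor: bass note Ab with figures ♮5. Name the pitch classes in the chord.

Ab, C, E

The written figures ♮5 are shorthand for 5/3: the 3 is implied.
A third above Ab in this key is C.
A fifth above Ab in this key is Eb, made natural (E) by the ♮ figure.
Together with the bass Ab, this spells Ab augmented in root position.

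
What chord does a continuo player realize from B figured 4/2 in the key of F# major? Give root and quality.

The figures 4/2 indicate a seventh chord in third inversion.
In third inversion the root lies a second above the bass: a second above B in F# major is C#.
The chord tones are B, C#, E#, G#, giving C# dominant seventh.

C# dominant seventh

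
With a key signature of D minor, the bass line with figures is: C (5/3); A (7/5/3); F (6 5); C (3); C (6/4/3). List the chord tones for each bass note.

C (5/3): C, E, G.
A (7/5/3): A, C, E, G.
F (6/5/3): F, A, C, D.
C (5/3): C, E, G.
C (6/4/3): C, E, F, A.

C, E, G | A, C, E, G | F, A, C, D | C, E, G | C, E, F, A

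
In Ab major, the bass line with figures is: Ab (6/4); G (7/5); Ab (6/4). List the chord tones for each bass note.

Ab (6/4): Ab, Db, F.
G (7/5/3): G, Bb, Db, F.
Ab (6/4): Ab, Db, F.

Ab, Db, F | G, Bb, Db, F | Ab, Db, F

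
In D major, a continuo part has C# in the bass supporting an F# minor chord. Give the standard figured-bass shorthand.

C# is the fifth of F# minor, so the chord is in second inversion.
A triad in second inversion is figured 6/4, conventionally abbreviated 6/4.

6/4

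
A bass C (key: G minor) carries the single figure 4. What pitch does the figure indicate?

F

Counting 3 letter steps above C lands on F; in G minor, that letter is F.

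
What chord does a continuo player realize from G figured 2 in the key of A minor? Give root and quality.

The figures 2 indicate a seventh chord in third inversion.
In third inversion the root lies a second above the bass: a second above G in A minor is A.
The chord tones are G, A, C, E, giving A minor seventh.

A minor seventh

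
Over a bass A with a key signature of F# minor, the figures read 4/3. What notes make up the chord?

The written figures 4/3 are shorthand for 6/4/3: the 6 is implied.
A third above A in this key is C#.
A fourth above A in this key is D.
A sixth above A in this key is F#.
Together with the bass A, this spells D major seventh in second inversion.

A, C#, D, F#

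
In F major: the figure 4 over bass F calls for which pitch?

Bb

Counting 3 letter steps above F lands on B; in F major, that letter is Bb.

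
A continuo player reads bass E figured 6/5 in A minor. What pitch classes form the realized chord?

E, G, B, C

The written figures 6/5 are shorthand for 6/5/3: the 3 is implied.
A third above E in this key is G.
A fifth above E in this key is B.
A sixth above E in this key is C.
Together with the bass E, this spells C major seventh in first inversion.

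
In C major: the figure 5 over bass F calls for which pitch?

Counting 4 letter steps above F lands on C; in C major, that letter is C.

C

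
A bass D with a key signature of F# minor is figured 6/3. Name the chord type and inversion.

Intervals of 6/3 above the bass form a triad; the bass is the third, so this is first inversion.

triad, first inversion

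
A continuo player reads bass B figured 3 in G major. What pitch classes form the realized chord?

The written figures 3 are shorthand for 5/3: the 5 is implied.
A third above B in this key is D.
A fifth above B in this key is F#.
Together with the bass B, this spells B minor in root position.

B, D, F#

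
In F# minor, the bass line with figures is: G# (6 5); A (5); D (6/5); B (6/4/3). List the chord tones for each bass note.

G# (6/5/3): G#, B, D, E.
A (5/3): A, C#, E.
D (6/5/3): D, F#, A, B.
B (6/4/3): B, D, E, G#.

G#, B, D, E | A, C#, E | D, F#, A, B | B, D, E, G#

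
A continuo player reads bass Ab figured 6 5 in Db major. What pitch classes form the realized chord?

Ab, C, Eb, F

The written figures 6 5 are shorthand for 6/5/3: the 3 is implied.
A third above Ab in this key is C.
A fifth above Ab in this key is Eb.
A sixth above Ab in this key is F.
Together with the bass Ab, this spells F minor seventh in first inversion.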